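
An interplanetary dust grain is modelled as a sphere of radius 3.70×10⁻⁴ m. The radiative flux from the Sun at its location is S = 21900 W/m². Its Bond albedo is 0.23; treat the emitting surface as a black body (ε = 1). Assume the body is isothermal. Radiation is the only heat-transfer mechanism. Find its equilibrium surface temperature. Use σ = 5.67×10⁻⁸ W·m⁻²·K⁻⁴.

At equilibrium, absorbed power = emitted power.
Absorbing cross-section = πr² = 4.301×10⁻⁷ m²; emitting surface = 4πr² = 1.720×10⁻⁶ m² (ratio 4).
(1−a)S·A_cross = εσ·A_surf·T⁴  ⇒  T⁴ = (1−a)S/(4σ).
T⁴ = 0.770·21900/(4·5.67×10⁻⁸) = 7.435×10¹⁰ K⁴.
T = (7.435×10¹⁰)^(1/4).

T ≈ 522 K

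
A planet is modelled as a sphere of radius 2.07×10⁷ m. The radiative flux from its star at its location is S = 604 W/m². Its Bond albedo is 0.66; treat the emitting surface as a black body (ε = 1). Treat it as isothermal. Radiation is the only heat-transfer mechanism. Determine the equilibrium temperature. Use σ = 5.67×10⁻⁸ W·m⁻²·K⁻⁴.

T ≈ 173 K

At equilibrium, absorbed power = emitted power.
Absorbing cross-section = πr² = 1.346×10¹⁵ m²; emitting surface = 4πr² = 5.385×10¹⁵ m² (ratio 4).
(1−a)S·A_cross = εσ·A_surf·T⁴  ⇒  T⁴ = (1−a)S/(4σ).
T⁴ = 0.340·604/(4·5.67×10⁻⁸) = 9.055×10⁸ K⁴.
T = (9.055×10⁸)^(1/4).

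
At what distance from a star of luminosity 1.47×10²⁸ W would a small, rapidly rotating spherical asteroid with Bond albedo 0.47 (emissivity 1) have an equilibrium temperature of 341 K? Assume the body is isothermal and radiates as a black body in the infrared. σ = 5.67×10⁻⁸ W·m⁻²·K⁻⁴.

d ≈ 4.50×10¹¹ m

For an isothermal black-emitting sphere, (1−a)S·πr² = σ·4πr²·T⁴ ⇒ S = 4σT⁴/(1−a).
S = 4·5.67×10⁻⁸·(341)⁴/0.530 = 5786 W/m².
Flux falls as S = L/(4πd²), so d = √(L/(4πS)) = √(1.47×10²⁸/(4π·5786)).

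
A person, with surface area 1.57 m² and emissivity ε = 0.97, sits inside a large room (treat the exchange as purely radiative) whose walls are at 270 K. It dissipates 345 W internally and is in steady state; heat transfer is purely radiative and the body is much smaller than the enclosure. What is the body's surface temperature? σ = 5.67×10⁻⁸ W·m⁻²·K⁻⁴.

For a small grey body in a large enclosure, net radiated power = εσA(T⁴ − T_w⁴).
Steady state: P = εσA(T⁴ − T_w⁴) with A = 1.57 m².
T⁴ = P/(εσA) + T_w⁴ = 345/(0.97·5.67×10⁻⁸·1.570) + (270)⁴
    = 3.995×10⁹ + 5.314×10⁹ = 9.310×10⁹ K⁴.

T ≈ 311 K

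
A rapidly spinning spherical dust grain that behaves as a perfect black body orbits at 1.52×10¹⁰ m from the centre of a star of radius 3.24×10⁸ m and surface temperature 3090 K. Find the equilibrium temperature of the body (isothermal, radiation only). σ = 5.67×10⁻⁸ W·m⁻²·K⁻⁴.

T ≈ 319 K

The star's surface emits σT_*⁴; at distance d the flux is S = σT_*⁴(R_*/d)².
S = 5.67×10⁻⁸·(3090)⁴·(3.24×10⁸/1.52×10¹⁰)² = 2349 W/m².
For an isothermal sphere T⁴ = (1−a)S/(4σ) = 1.036×10¹⁰ K⁴.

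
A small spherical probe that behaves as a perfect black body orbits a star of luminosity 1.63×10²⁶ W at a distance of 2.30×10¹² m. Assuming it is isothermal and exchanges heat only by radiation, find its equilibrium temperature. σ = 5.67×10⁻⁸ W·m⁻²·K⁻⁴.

T ≈ 57.3 K

First find the stellar flux at distance d: S = L/(4πd²) = 1.63×10²⁶/(4π·(2.30×10¹²)²) = 2.452 W/m².
For an isothermal sphere, absorbed (1−a)S·πr² = emitted σ·4πr²·T⁴, so T⁴ = (1−a)S/(4σ).
T⁴ = 1.00·2.452/(4·5.67×10⁻⁸) = 1.081×10⁷ K⁴.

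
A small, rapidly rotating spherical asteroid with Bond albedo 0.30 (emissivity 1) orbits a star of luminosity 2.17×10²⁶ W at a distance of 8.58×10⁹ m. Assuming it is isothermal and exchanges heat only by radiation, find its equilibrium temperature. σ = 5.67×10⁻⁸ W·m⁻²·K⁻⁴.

First find the stellar flux at distance d: S = L/(4πd²) = 2.17×10²⁶/(4π·(8.58×10⁹)²) = 2.346×10⁵ W/m².
For an isothermal sphere, absorbed (1−a)S·πr² = emitted σ·4πr²·T⁴, so T⁴ = (1−a)S/(4σ).
T⁴ = 0.700·2.346×10⁵/(4·5.67×10⁻⁸) = 7.240×10¹¹ K⁴.

T ≈ 922 K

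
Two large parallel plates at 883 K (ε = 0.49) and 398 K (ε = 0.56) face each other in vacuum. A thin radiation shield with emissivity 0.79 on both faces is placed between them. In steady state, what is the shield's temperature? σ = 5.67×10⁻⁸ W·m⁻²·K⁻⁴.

In steady state the net flux on the hot side equals that on the cold side.
σ(T₁⁴−T_s⁴)/D₁ = σ(T_s⁴−T₂⁴)/D₂, with D₁ = 1/ε₁+1/ε_s−1 = 2.307, D₂ = 1/ε_s+1/ε₂−1 = 2.052.
Solve for T_s⁴: T_s⁴ = (D₂·T₁⁴ + D₁·T₂⁴)/(D₁+D₂) = 2.994×10¹¹ K⁴.

T_s ≈ 740 K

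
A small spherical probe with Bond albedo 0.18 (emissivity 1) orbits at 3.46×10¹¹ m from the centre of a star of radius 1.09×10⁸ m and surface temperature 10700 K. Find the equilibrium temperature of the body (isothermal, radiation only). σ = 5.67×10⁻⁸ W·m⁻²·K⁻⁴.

T ≈ 128 K

The star's surface emits σT_*⁴; at distance d the flux is S = σT_*⁴(R_*/d)².
S = 5.67×10⁻⁸·(10700)⁴·(1.09×10⁸/3.46×10¹¹)² = 73.76 W/m².
For an isothermal sphere T⁴ = (1−a)S/(4σ) = 2.667×10⁸ K⁴.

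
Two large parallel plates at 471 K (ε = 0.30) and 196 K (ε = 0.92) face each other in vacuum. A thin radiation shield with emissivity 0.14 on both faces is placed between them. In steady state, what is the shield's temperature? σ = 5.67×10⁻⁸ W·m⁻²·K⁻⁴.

In steady state the net flux on the hot side equals that on the cold side.
σ(T₁⁴−T_s⁴)/D₁ = σ(T_s⁴−T₂⁴)/D₂, with D₁ = 1/ε₁+1/ε_s−1 = 9.476, D₂ = 1/ε_s+1/ε₂−1 = 7.230.
Solve for T_s⁴: T_s⁴ = (D₂·T₁⁴ + D₁·T₂⁴)/(D₁+D₂) = 2.214×10¹⁰ K⁴.

T_s ≈ 386 K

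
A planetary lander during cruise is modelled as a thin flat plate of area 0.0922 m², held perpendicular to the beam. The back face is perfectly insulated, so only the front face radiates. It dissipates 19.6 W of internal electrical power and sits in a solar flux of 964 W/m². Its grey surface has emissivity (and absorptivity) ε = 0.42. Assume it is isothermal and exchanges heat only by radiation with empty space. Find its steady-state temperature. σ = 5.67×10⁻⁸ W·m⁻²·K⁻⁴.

At steady state, absorbed solar power + internal power = radiated power.
Absorbed: α·S·A_cross = 0.42·964·0.09220 = 37.33 W (cross-section A).
Total input = 37.33 + 19.6 = 56.93 W.
Radiated: εσ·A_surf·T⁴ with A_surf = A = 0.09220 m².
T⁴ = 56.93/(0.42·5.67×10⁻⁸·0.09220) = 2.593×10¹⁰ K⁴.

T ≈ 401 K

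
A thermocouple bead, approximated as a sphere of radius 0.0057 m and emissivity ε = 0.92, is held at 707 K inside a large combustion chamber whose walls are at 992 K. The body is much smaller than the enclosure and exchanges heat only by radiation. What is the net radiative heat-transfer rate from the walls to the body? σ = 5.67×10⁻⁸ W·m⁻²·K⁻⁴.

For a small grey body in a large enclosure: P_net = εσA(T_body⁴ − T_wall⁴).
A = 4πr² = 4.083×10⁻⁴ m²; T_body⁴ − T_wall⁴ = 2.498×10¹¹ − 9.684×10¹¹ = -7.185×10¹¹ K⁴.
|P_net| = 0.92·5.67×10⁻⁸·4.083×10⁻⁴·7.185×10¹¹.

P_net ≈ 15.3 W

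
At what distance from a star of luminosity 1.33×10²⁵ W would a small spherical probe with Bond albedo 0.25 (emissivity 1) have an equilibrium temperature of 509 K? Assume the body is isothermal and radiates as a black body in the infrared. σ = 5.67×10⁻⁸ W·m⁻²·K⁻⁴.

d ≈ 7.22×10⁹ m

For an isothermal black-emitting sphere, (1−a)S·πr² = σ·4πr²·T⁴ ⇒ S = 4σT⁴/(1−a).
S = 4·5.67×10⁻⁸·(509)⁴/0.750 = 20300 W/m².
Flux falls as S = L/(4πd²), so d = √(L/(4πS)) = √(1.33×10²⁵/(4π·20300)).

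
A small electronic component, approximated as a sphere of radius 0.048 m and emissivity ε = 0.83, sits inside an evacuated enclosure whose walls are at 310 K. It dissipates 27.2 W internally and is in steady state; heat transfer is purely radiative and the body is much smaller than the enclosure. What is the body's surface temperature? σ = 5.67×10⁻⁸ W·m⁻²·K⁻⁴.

For a small grey body in a large enclosure, net radiated power = εσA(T⁴ − T_w⁴).
Steady state: P = εσA(T⁴ − T_w⁴) with A = 4πr² = 0.02895 m².
T⁴ = P/(εσA) + T_w⁴ = 27.2/(0.83·5.67×10⁻⁸·0.02895) + (310)⁴
    = 1.996×10¹⁰ + 9.235×10⁹ = 2.920×10¹⁰ K⁴.

T ≈ 413 K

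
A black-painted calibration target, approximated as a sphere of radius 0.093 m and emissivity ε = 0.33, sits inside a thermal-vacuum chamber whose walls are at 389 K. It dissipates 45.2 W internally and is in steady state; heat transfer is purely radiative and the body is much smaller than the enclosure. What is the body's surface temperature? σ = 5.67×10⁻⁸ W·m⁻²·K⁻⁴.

For a small grey body in a large enclosure, net radiated power = εσA(T⁴ − T_w⁴).
Steady state: P = εσA(T⁴ − T_w⁴) with A = 4πr² = 0.1087 m².
T⁴ = P/(εσA) + T_w⁴ = 45.2/(0.33·5.67×10⁻⁸·0.1087) + (389)⁴
    = 2.223×10¹⁰ + 2.290×10¹⁰ = 4.512×10¹⁰ K⁴.

T ≈ 461 K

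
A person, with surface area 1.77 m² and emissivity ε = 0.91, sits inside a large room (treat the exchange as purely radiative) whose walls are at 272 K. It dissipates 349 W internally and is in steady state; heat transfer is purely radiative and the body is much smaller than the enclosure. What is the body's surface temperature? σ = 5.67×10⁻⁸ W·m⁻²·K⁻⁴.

For a small grey body in a large enclosure, net radiated power = εσA(T⁴ − T_w⁴).
Steady state: P = εσA(T⁴ − T_w⁴) with A = 1.77 m².
T⁴ = P/(εσA) + T_w⁴ = 349/(0.91·5.67×10⁻⁸·1.770) + (272)⁴
    = 3.821×10⁹ + 5.474×10⁹ = 9.295×10⁹ K⁴.

T ≈ 311 K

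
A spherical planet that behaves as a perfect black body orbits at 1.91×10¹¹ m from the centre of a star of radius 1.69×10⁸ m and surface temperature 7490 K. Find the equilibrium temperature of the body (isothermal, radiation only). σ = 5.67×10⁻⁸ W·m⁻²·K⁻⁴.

T ≈ 158 K

The star's surface emits σT_*⁴; at distance d the flux is S = σT_*⁴(R_*/d)².
S = 5.67×10⁻⁸·(7490)⁴·(1.69×10⁸/1.91×10¹¹)² = 139.7 W/m².
For an isothermal sphere T⁴ = (1−a)S/(4σ) = 6.160×10⁸ K⁴.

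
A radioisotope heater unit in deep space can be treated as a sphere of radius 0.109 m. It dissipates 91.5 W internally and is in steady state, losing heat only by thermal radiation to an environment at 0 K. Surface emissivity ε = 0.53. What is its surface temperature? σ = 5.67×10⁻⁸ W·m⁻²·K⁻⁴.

Steady state: internal power = radiated power, P = εσA T⁴.
Radiating area A = 4πr² = 0.1493 m².
T⁴ = P/(εσA) = 91.5/(0.53·5.67×10⁻⁸·0.1493) = 2.039×10¹⁰ K⁴.
T = (2.039×10¹⁰)^(1/4).

T ≈ 378 K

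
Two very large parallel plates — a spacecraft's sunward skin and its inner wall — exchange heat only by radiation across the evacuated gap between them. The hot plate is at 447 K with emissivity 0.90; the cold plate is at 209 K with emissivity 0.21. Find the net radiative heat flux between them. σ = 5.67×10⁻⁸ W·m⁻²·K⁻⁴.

q ≈ 442 W/m²

For two infinite grey parallel plates, q = σ(T₁⁴ − T₂⁴)/(1/ε₁ + 1/ε₂ − 1).
T₁⁴ − T₂⁴ = 3.992×10¹⁰ − 1.908×10⁹ = 3.802×10¹⁰ K⁴.
1/ε₁ + 1/ε₂ − 1 = 1.111 + 4.762 − 1 = 4.873.
q = 5.67×10⁻⁸ × 3.802×10¹⁰ / 4.873.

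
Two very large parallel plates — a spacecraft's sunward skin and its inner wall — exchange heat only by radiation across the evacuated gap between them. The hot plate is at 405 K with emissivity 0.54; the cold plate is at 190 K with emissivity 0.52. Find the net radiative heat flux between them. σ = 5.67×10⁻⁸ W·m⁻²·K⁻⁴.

For two infinite grey parallel plates, q = σ(T₁⁴ − T₂⁴)/(1/ε₁ + 1/ε₂ − 1).
T₁⁴ − T₂⁴ = 2.690×10¹⁰ − 1.303×10⁹ = 2.560×10¹⁰ K⁴.
1/ε₁ + 1/ε₂ − 1 = 1.852 + 1.923 − 1 = 2.775.
q = 5.67×10⁻⁸ × 2.560×10¹⁰ / 2.775.

q ≈ 523 W/m²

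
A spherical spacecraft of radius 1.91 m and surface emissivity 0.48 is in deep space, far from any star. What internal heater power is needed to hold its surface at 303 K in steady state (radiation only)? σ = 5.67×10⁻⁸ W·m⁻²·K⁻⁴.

P ≈ 10500 W

P = εσ·4πr²·T⁴.
4πr² = 45.84 m²; T⁴ = 8.429×10⁹ K⁴.
P = 0.48·5.67×10⁻⁸·45.84·8.429×10⁹.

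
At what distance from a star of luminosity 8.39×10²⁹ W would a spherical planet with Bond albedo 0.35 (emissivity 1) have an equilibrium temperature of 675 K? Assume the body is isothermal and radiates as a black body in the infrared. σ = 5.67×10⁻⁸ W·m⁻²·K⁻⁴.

For an isothermal black-emitting sphere, (1−a)S·πr² = σ·4πr²·T⁴ ⇒ S = 4σT⁴/(1−a).
S = 4·5.67×10⁻⁸·(675)⁴/0.650 = 72430 W/m².
Flux falls as S = L/(4πd²), so d = √(L/(4πS)) = √(8.39×10²⁹/(4π·72430)).

d ≈ 9.60×10¹¹ m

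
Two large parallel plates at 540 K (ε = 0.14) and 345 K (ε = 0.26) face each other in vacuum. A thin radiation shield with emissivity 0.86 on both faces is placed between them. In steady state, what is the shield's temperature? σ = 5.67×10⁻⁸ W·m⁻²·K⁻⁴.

T_s ≈ 445 K

In steady state the net flux on the hot side equals that on the cold side.
σ(T₁⁴−T_s⁴)/D₁ = σ(T_s⁴−T₂⁴)/D₂, with D₁ = 1/ε₁+1/ε_s−1 = 7.306, D₂ = 1/ε_s+1/ε₂−1 = 4.009.
Solve for T_s⁴: T_s⁴ = (D₂·T₁⁴ + D₁·T₂⁴)/(D₁+D₂) = 3.928×10¹⁰ K⁴.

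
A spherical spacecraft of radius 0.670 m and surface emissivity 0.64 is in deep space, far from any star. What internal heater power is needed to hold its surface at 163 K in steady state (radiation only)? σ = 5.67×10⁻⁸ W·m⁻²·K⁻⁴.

P ≈ 145 W

P = εσ·4πr²·T⁴.
4πr² = 5.641 m²; T⁴ = 7.059×10⁸ K⁴.
P = 0.64·5.67×10⁻⁸·5.641·7.059×10⁸.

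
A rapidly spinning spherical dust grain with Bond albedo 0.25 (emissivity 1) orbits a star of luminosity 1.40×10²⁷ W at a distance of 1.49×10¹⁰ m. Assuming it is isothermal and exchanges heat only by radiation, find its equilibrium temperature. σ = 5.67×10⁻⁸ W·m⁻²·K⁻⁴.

T ≈ 1130 K

First find the stellar flux at distance d: S = L/(4πd²) = 1.40×10²⁷/(4π·(1.49×10¹⁰)²) = 5.018×10⁵ W/m².
For an isothermal sphere, absorbed (1−a)S·πr² = emitted σ·4πr²·T⁴, so T⁴ = (1−a)S/(4σ).
T⁴ = 0.750·5.018×10⁵/(4·5.67×10⁻⁸) = 1.659×10¹² K⁴.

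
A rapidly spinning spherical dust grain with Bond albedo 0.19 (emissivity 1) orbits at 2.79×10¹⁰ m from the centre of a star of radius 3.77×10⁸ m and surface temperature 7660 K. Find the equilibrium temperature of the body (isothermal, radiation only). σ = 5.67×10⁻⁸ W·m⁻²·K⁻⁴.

T ≈ 597 K

The star's surface emits σT_*⁴; at distance d the flux is S = σT_*⁴(R_*/d)².
S = 5.67×10⁻⁸·(7660)⁴·(3.77×10⁸/2.79×10¹⁰)² = 35640 W/m².
For an isothermal sphere T⁴ = (1−a)S/(4σ) = 1.273×10¹¹ K⁴.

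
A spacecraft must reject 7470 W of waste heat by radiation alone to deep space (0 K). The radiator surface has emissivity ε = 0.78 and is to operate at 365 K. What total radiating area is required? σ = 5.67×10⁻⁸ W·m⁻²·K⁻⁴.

P = εσA T⁴ ⇒ A = P/(εσT⁴).
T⁴ = 1.775×10¹⁰ K⁴.
A = 7470/(0.78 × 5.67×10⁻⁸ × 1.775×10¹⁰).

A ≈ 9.52 m²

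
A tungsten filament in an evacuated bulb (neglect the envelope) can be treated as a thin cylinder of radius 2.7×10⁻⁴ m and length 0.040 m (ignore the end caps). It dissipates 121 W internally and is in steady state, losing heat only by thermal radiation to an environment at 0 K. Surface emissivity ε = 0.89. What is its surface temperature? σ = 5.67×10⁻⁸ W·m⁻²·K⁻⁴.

T ≈ 2440 K

Steady state: internal power = radiated power, P = εσA T⁴.
Radiating area A = 2πrL = 6.786×10⁻⁵ m².
T⁴ = P/(εσA) = 121/(0.89·5.67×10⁻⁸·6.786×10⁻⁵) = 3.534×10¹³ K⁴.
T = (3.534×10¹³)^(1/4).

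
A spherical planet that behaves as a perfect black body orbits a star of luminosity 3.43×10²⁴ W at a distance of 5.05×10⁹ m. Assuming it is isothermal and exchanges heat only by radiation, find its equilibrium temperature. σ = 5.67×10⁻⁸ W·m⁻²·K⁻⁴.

T ≈ 466 K

First find the stellar flux at distance d: S = L/(4πd²) = 3.43×10²⁴/(4π·(5.05×10⁹)²) = 10700 W/m².
For an isothermal sphere, absorbed (1−a)S·πr² = emitted σ·4πr²·T⁴, so T⁴ = (1−a)S/(4σ).
T⁴ = 1.00·10700/(4·5.67×10⁻⁸) = 4.719×10¹⁰ K⁴.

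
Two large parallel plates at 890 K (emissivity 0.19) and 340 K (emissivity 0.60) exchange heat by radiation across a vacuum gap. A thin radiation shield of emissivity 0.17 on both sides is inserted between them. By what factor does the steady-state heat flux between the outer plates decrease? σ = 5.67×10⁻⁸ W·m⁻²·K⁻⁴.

factor ≈ 2.82

Without shield: q₀ = σΔ(T⁴)/(1/ε₁+1/ε₂−1) with denominator 5.930.
With shield the two gaps are in series; the resistances add: (1/ε₁+1/ε_s−1)+(1/ε_s+1/ε₂−1) = 10.15+6.549 = 16.69.
Heat-flux ratio q₀/q = 16.69/5.930.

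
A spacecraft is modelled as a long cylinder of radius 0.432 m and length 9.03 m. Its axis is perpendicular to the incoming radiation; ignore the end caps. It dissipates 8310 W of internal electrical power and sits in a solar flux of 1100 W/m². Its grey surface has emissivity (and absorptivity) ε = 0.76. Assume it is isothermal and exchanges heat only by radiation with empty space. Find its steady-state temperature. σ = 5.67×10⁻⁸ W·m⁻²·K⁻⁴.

T ≈ 344 K

At steady state, absorbed solar power + internal power = radiated power.
Absorbed: α·S·A_cross = 0.76·1100·7.802 = 6522 W (cross-section 2rL).
Total input = 6522 + 8310 = 14830 W.
Radiated: εσ·A_surf·T⁴ with A_surf = 2πrL = 24.51 m².
T⁴ = 14830/(0.76·5.67×10⁻⁸·24.51) = 1.404×10¹⁰ K⁴.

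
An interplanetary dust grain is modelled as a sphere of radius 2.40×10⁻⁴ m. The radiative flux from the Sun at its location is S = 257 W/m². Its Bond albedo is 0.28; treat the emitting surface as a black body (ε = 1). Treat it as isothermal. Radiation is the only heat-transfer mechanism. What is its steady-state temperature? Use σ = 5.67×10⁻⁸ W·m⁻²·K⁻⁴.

T ≈ 169 K

At equilibrium, absorbed power = emitted power.
Absorbing cross-section = πr² = 1.810×10⁻⁷ m²; emitting surface = 4πr² = 7.238×10⁻⁷ m² (ratio 4).
(1−a)S·A_cross = εσ·A_surf·T⁴  ⇒  T⁴ = (1−a)S/(4σ).
T⁴ = 0.720·257/(4·5.67×10⁻⁸) = 8.159×10⁸ K⁴.
T = (8.159×10⁸)^(1/4).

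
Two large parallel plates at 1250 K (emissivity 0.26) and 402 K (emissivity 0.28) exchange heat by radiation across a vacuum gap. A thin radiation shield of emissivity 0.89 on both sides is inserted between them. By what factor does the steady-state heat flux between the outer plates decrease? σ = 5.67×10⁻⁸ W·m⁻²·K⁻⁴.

Without shield: q₀ = σΔ(T⁴)/(1/ε₁+1/ε₂−1) with denominator 6.418.
With shield the two gaps are in series; the resistances add: (1/ε₁+1/ε_s−1)+(1/ε_s+1/ε₂−1) = 3.970+3.695 = 7.665.
Heat-flux ratio q₀/q = 7.665/6.418.

factor ≈ 1.19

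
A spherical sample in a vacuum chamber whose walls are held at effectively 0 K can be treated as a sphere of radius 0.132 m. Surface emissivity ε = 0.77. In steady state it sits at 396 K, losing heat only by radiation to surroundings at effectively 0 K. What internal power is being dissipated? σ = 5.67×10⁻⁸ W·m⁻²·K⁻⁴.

P ≈ 235 W

Steady state: P = εσA T⁴.
A = 4πr² = 0.2190 m²; T⁴ = (396)⁴ = 2.459×10¹⁰ K⁴.
P = 0.77 × 5.67×10⁻⁸ × 0.2190 × 2.459×10¹⁰.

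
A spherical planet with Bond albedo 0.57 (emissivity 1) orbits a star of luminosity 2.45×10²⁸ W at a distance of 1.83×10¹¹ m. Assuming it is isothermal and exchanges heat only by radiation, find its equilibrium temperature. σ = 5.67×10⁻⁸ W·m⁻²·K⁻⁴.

First find the stellar flux at distance d: S = L/(4πd²) = 2.45×10²⁸/(4π·(1.83×10¹¹)²) = 58220 W/m².
For an isothermal sphere, absorbed (1−a)S·πr² = emitted σ·4πr²·T⁴, so T⁴ = (1−a)S/(4σ).
T⁴ = 0.430·58220/(4·5.67×10⁻⁸) = 1.104×10¹¹ K⁴.

T ≈ 576 K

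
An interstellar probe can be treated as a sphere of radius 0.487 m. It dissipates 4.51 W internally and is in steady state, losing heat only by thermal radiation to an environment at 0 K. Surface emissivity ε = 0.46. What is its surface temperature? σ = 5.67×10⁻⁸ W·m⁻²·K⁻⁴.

T ≈ 87.3 K

Steady state: internal power = radiated power, P = εσA T⁴.
Radiating area A = 4πr² = 2.980 m².
T⁴ = P/(εσA) = 4.51/(0.46·5.67×10⁻⁸·2.980) = 5.802×10⁷ K⁴.
T = (5.802×10⁷)^(1/4).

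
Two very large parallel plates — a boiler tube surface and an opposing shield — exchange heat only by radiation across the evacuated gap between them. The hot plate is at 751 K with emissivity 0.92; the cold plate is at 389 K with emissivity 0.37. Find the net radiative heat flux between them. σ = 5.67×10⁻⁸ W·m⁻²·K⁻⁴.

For two infinite grey parallel plates, q = σ(T₁⁴ − T₂⁴)/(1/ε₁ + 1/ε₂ − 1).
T₁⁴ − T₂⁴ = 3.181×10¹¹ − 2.290×10¹⁰ = 2.952×10¹¹ K⁴.
1/ε₁ + 1/ε₂ − 1 = 1.087 + 2.703 − 1 = 2.790.
q = 5.67×10⁻⁸ × 2.952×10¹¹ / 2.790.

q ≈ 6000 W/m²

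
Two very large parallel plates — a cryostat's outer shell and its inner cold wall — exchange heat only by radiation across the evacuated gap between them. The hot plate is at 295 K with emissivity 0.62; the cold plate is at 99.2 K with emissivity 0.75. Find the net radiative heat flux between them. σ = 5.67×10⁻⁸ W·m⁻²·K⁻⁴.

q ≈ 218 W/m²

For two infinite grey parallel plates, q = σ(T₁⁴ − T₂⁴)/(1/ε₁ + 1/ε₂ − 1).
T₁⁴ − T₂⁴ = 7.573×10⁹ − 9.684×10⁷ = 7.477×10⁹ K⁴.
1/ε₁ + 1/ε₂ − 1 = 1.613 + 1.333 − 1 = 1.946.
q = 5.67×10⁻⁸ × 7.477×10⁹ / 1.946.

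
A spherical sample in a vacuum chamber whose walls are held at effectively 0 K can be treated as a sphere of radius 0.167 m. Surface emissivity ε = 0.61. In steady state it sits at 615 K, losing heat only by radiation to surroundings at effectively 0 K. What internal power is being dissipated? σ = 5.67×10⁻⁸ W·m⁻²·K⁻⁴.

P ≈ 1730 W

Steady state: P = εσA T⁴.
A = 4πr² = 0.3505 m²; T⁴ = (615)⁴ = 1.431×10¹¹ K⁴.
P = 0.61 × 5.67×10⁻⁸ × 0.3505 × 1.431×10¹¹.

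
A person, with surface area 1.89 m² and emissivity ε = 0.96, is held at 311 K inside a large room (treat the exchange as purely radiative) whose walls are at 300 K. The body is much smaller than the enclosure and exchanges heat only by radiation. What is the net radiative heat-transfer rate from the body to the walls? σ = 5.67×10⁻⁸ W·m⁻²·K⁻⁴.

P_net ≈ 129 W

For a small grey body in a large enclosure: P_net = εσA(T_body⁴ − T_wall⁴).
A = 1.89 m²; T_body⁴ − T_wall⁴ = 9.355×10⁹ − 8.100×10⁹ = 1.255×10⁹ K⁴.
|P_net| = 0.96·5.67×10⁻⁸·1.890·1.255×10⁹.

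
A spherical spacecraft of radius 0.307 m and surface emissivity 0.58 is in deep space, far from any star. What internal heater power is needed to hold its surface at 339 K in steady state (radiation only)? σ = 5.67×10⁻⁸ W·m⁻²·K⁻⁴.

P ≈ 514 W

P = εσ·4πr²·T⁴.
4πr² = 1.184 m²; T⁴ = 1.321×10¹⁰ K⁴.
P = 0.58·5.67×10⁻⁸·1.184·1.321×10¹⁰.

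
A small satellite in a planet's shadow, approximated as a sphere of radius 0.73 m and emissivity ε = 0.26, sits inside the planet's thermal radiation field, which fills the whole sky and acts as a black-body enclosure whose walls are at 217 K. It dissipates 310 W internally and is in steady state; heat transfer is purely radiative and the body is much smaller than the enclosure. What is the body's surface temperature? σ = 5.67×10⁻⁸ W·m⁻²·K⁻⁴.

For a small grey body in a large enclosure, net radiated power = εσA(T⁴ − T_w⁴).
Steady state: P = εσA(T⁴ − T_w⁴) with A = 4πr² = 6.697 m².
T⁴ = P/(εσA) + T_w⁴ = 310/(0.26·5.67×10⁻⁸·6.697) + (217)⁴
    = 3.140×10⁹ + 2.217×10⁹ = 5.358×10⁹ K⁴.

T ≈ 271 K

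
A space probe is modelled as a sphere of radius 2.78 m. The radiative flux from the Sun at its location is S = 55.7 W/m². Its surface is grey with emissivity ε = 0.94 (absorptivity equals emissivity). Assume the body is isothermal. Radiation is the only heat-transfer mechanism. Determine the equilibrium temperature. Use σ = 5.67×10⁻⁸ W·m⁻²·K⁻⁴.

T ≈ 125 K

At equilibrium, absorbed power = emitted power.
Absorbing cross-section = πr² = 24.28 m²; emitting surface = 4πr² = 97.12 m² (ratio 4).
εS·A_cross = εσ·A_surf·T⁴  ⇒  T⁴ = S/(4σ)   (ε cancels).
T⁴ = 55.7/(4·5.67×10⁻⁸) = 2.456×10⁸ K⁴.
T = (2.456×10⁸)^(1/4).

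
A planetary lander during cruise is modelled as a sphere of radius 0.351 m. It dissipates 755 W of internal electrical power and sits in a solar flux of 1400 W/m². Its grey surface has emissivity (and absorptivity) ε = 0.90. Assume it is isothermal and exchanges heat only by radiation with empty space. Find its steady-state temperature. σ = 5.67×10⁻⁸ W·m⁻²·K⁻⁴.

At steady state, absorbed solar power + internal power = radiated power.
Absorbed: α·S·A_cross = 0.90·1400·0.3870 = 487.7 W (cross-section πr²).
Total input = 487.7 + 755 = 1243 W.
Radiated: εσ·A_surf·T⁴ with A_surf = 4πr² = 1.548 m².
T⁴ = 1243/(0.90·5.67×10⁻⁸·1.548) = 1.573×10¹⁰ K⁴.

T ≈ 354 K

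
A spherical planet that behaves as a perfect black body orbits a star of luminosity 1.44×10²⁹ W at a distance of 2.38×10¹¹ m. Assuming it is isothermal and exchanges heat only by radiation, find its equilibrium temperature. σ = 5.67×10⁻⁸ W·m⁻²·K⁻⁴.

First find the stellar flux at distance d: S = L/(4πd²) = 1.44×10²⁹/(4π·(2.38×10¹¹)²) = 2.023×10⁵ W/m².
For an isothermal sphere, absorbed (1−a)S·πr² = emitted σ·4πr²·T⁴, so T⁴ = (1−a)S/(4σ).
T⁴ = 1.00·2.023×10⁵/(4·5.67×10⁻⁸) = 8.920×10¹¹ K⁴.

T ≈ 972 K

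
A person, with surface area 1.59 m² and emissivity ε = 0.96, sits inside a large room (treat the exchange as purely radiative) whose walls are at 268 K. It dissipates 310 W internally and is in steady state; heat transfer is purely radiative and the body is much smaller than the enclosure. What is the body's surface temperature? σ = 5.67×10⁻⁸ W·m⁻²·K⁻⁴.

T ≈ 306 K

For a small grey body in a large enclosure, net radiated power = εσA(T⁴ − T_w⁴).
Steady state: P = εσA(T⁴ − T_w⁴) with A = 1.59 m².
T⁴ = P/(εσA) + T_w⁴ = 310/(0.96·5.67×10⁻⁸·1.590) + (268)⁴
    = 3.582×10⁹ + 5.159×10⁹ = 8.741×10⁹ K⁴.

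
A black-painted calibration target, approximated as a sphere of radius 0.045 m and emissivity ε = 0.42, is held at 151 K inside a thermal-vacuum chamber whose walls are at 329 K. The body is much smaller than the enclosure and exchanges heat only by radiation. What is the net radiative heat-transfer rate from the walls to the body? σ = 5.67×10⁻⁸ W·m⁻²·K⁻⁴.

For a small grey body in a large enclosure: P_net = εσA(T_body⁴ − T_wall⁴).
A = 4πr² = 0.02545 m²; T_body⁴ − T_wall⁴ = 5.199×10⁸ − 1.172×10¹⁰ = -1.120×10¹⁰ K⁴.
|P_net| = 0.42·5.67×10⁻⁸·0.02545·1.120×10¹⁰.

P_net ≈ 6.78 W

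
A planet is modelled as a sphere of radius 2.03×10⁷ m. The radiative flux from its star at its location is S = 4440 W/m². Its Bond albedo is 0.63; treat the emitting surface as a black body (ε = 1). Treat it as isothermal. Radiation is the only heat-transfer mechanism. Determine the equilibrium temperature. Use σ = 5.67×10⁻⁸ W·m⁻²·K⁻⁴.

T ≈ 292 K

At equilibrium, absorbed power = emitted power.
Absorbing cross-section = πr² = 1.295×10¹⁵ m²; emitting surface = 4πr² = 5.178×10¹⁵ m² (ratio 4).
(1−a)S·A_cross = εσ·A_surf·T⁴  ⇒  T⁴ = (1−a)S/(4σ).
T⁴ = 0.370·4440/(4·5.67×10⁻⁸) = 7.243×10⁹ K⁴.
T = (7.243×10⁹)^(1/4).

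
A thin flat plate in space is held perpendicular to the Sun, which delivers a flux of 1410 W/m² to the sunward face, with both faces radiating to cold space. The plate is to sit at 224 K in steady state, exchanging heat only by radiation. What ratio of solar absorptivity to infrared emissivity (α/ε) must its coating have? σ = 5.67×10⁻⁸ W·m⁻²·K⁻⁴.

α/ε ≈ 0.202

Balance: αS·A = εσ·2A·T⁴ ⇒ α/ε = 2σT⁴/S.
α/ε = 2·5.67×10⁻⁸·(224)⁴/1410 = 2·5.67×10⁻⁸·2.518×10⁹/1410.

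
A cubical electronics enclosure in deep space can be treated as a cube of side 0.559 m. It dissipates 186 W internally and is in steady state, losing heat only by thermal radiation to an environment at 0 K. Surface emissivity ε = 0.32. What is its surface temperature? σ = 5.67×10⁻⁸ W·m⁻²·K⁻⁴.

Steady state: internal power = radiated power, P = εσA T⁴.
Radiating area A = 6L² = 1.875 m².
T⁴ = P/(εσA) = 186/(0.32·5.67×10⁻⁸·1.875) = 5.468×10⁹ K⁴.
T = (5.468×10⁹)^(1/4).

T ≈ 272 K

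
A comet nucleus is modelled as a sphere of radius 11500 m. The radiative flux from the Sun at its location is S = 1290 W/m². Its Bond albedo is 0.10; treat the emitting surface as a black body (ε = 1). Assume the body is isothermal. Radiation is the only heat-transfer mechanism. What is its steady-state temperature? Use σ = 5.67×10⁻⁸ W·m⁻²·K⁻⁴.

T ≈ 267 K

At equilibrium, absorbed power = emitted power.
Absorbing cross-section = πr² = 4.155×10⁸ m²; emitting surface = 4πr² = 1.662×10⁹ m² (ratio 4).
(1−a)S·A_cross = εσ·A_surf·T⁴  ⇒  T⁴ = (1−a)S/(4σ).
T⁴ = 0.900·1290/(4·5.67×10⁻⁸) = 5.119×10⁹ K⁴.
T = (5.119×10⁹)^(1/4).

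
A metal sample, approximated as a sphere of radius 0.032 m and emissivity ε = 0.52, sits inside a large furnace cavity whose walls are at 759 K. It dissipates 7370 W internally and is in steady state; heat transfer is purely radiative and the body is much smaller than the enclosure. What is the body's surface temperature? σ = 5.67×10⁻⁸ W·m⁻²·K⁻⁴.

T ≈ 2110 K

For a small grey body in a large enclosure, net radiated power = εσA(T⁴ − T_w⁴).
Steady state: P = εσA(T⁴ − T_w⁴) with A = 4πr² = 0.01287 m².
T⁴ = P/(εσA) + T_w⁴ = 7370/(0.52·5.67×10⁻⁸·0.01287) + (759)⁴
    = 1.943×10¹³ + 3.319×10¹¹ = 1.976×10¹³ K⁴.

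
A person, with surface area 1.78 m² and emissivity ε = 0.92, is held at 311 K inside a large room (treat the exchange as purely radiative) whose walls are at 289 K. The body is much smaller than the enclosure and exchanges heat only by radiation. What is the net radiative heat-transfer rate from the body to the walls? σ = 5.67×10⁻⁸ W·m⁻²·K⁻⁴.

P_net ≈ 221 W

For a small grey body in a large enclosure: P_net = εσA(T_body⁴ − T_wall⁴).
A = 1.78 m²; T_body⁴ − T_wall⁴ = 9.355×10⁹ − 6.976×10⁹ = 2.379×10⁹ K⁴.
|P_net| = 0.92·5.67×10⁻⁸·1.780·2.379×10⁹.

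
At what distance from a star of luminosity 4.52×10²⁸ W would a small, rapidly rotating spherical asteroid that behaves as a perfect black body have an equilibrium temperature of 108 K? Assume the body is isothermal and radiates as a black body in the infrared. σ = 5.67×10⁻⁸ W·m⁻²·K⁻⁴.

d ≈ 1.08×10¹³ m

For an isothermal black-emitting sphere, (1−a)S·πr² = σ·4πr²·T⁴ ⇒ S = 4σT⁴/(1−a).
S = 4·5.67×10⁻⁸·(108)⁴/1.00 = 30.86 W/m².
Flux falls as S = L/(4πd²), so d = √(L/(4πS)) = √(4.52×10²⁸/(4π·30.86)).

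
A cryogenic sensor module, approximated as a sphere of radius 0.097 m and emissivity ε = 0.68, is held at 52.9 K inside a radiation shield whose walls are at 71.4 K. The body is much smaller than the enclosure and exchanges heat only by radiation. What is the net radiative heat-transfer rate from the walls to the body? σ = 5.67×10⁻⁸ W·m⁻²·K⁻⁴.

P_net ≈ 0.0828 W

For a small grey body in a large enclosure: P_net = εσA(T_body⁴ − T_wall⁴).
A = 4πr² = 0.1182 m²; T_body⁴ − T_wall⁴ = 7.831×10⁶ − 2.599×10⁷ = -1.816×10⁷ K⁴.
|P_net| = 0.68·5.67×10⁻⁸·0.1182·1.816×10⁷.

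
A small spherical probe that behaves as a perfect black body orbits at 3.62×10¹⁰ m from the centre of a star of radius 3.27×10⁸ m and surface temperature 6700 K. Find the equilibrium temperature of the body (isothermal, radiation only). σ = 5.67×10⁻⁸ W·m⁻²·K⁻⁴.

The star's surface emits σT_*⁴; at distance d the flux is S = σT_*⁴(R_*/d)².
S = 5.67×10⁻⁸·(6700)⁴·(3.27×10⁸/3.62×10¹⁰)² = 9323 W/m².
For an isothermal sphere T⁴ = (1−a)S/(4σ) = 4.111×10¹⁰ K⁴.

T ≈ 450 K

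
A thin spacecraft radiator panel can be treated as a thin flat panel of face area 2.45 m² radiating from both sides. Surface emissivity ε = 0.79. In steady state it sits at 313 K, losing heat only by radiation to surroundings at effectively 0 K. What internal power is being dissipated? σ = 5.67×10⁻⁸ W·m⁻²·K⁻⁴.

Steady state: P = εσA T⁴.
A = 2·2.45 = 4.900 m²; T⁴ = (313)⁴ = 9.598×10⁹ K⁴.
P = 0.79 × 5.67×10⁻⁸ × 4.900 × 9.598×10⁹.

P ≈ 2110 W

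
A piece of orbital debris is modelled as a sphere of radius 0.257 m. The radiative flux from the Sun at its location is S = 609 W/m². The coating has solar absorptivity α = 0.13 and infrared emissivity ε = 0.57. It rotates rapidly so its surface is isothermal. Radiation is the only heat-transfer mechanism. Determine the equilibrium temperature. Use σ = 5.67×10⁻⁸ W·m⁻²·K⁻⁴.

At equilibrium, absorbed power = emitted power.
Absorbing cross-section = πr² = 0.2075 m²; emitting surface = 4πr² = 0.8300 m² (ratio 4).
αS·A_cross = εσ·A_surf·T⁴  ⇒  T⁴ = αS/(ε·4σ).
T⁴ = 0.130·609/(0.57·4·5.67×10⁻⁸) = 6.124×10⁸ K⁴.
T = (6.124×10⁸)^(1/4).

T ≈ 157 K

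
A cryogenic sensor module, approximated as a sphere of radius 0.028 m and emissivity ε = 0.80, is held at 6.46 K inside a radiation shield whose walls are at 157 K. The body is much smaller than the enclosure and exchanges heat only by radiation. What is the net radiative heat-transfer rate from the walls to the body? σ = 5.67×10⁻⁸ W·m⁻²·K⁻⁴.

For a small grey body in a large enclosure: P_net = εσA(T_body⁴ − T_wall⁴).
A = 4πr² = 0.009852 m²; T_body⁴ − T_wall⁴ = 1742 − 6.076×10⁸ = -6.076×10⁸ K⁴.
|P_net| = 0.80·5.67×10⁻⁸·0.009852·6.076×10⁸.

P_net ≈ 0.272 W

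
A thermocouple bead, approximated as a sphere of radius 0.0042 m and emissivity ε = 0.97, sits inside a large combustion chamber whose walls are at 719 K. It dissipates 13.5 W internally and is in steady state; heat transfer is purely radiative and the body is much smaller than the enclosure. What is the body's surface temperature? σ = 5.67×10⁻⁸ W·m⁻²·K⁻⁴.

T ≈ 1080 K

For a small grey body in a large enclosure, net radiated power = εσA(T⁴ − T_w⁴).
Steady state: P = εσA(T⁴ − T_w⁴) with A = 4πr² = 2.217×10⁻⁴ m².
T⁴ = P/(εσA) + T_w⁴ = 13.5/(0.97·5.67×10⁻⁸·2.217×10⁻⁴) + (719)⁴
    = 1.107×10¹² + 2.672×10¹¹ = 1.375×10¹² K⁴.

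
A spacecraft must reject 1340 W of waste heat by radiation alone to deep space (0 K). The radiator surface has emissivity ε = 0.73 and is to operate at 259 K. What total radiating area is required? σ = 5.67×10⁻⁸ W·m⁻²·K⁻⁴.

A ≈ 7.19 m²

P = εσA T⁴ ⇒ A = P/(εσT⁴).
T⁴ = 4.500×10⁹ K⁴.
A = 1340/(0.73 × 5.67×10⁻⁸ × 4.500×10⁹).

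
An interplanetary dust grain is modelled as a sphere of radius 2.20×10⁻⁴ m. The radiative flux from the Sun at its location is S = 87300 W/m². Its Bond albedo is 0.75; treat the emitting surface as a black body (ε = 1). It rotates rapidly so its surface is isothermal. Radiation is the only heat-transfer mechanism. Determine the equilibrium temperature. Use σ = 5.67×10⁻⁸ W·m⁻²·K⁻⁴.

At equilibrium, absorbed power = emitted power.
Absorbing cross-section = πr² = 1.521×10⁻⁷ m²; emitting surface = 4πr² = 6.082×10⁻⁷ m² (ratio 4).
(1−a)S·A_cross = εσ·A_surf·T⁴  ⇒  T⁴ = (1−a)S/(4σ).
T⁴ = 0.250·87300/(4·5.67×10⁻⁸) = 9.623×10¹⁰ K⁴.
T = (9.623×10¹⁰)^(1/4).

T ≈ 557 K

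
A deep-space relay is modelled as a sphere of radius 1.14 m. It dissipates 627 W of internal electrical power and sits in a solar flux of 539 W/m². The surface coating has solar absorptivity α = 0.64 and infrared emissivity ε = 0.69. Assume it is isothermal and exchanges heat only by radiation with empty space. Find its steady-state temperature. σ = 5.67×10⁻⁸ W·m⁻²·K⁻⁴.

At steady state, absorbed solar power + internal power = radiated power.
Absorbed: α·S·A_cross = 0.64·539·4.083 = 1408 W (cross-section πr²).
Total input = 1408 + 627 = 2035 W.
Radiated: εσ·A_surf·T⁴ with A_surf = 4πr² = 16.33 m².
T⁴ = 2035/(0.69·5.67×10⁻⁸·16.33) = 3.186×10⁹ K⁴.

T ≈ 238 K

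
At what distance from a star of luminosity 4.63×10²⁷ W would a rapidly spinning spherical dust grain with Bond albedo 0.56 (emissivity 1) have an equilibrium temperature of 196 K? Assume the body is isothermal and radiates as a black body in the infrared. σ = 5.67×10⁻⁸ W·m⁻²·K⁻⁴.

For an isothermal black-emitting sphere, (1−a)S·πr² = σ·4πr²·T⁴ ⇒ S = 4σT⁴/(1−a).
S = 4·5.67×10⁻⁸·(196)⁴/0.440 = 760.7 W/m².
Flux falls as S = L/(4πd²), so d = √(L/(4πS)) = √(4.63×10²⁷/(4π·760.7)).

d ≈ 6.96×10¹¹ m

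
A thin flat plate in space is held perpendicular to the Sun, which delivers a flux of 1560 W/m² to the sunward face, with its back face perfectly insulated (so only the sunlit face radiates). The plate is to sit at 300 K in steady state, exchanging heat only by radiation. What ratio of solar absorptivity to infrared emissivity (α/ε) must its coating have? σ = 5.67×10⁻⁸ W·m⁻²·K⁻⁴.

Balance: αS·A = εσ·1A·T⁴ ⇒ α/ε = σT⁴/S.
α/ε = 5.67×10⁻⁸·(300)⁴/1560 = 5.67×10⁻⁸·8.100×10⁹/1560.

α/ε ≈ 0.294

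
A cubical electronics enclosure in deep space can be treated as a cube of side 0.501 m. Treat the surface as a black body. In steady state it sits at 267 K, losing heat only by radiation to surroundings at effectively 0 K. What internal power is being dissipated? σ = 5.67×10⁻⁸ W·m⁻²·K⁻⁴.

P ≈ 434 W

Steady state: P = εσA T⁴.
A = 6L² = 1.506 m²; T⁴ = (267)⁴ = 5.082×10⁹ K⁴.
P = 1.0 × 5.67×10⁻⁸ × 1.506 × 5.082×10⁹.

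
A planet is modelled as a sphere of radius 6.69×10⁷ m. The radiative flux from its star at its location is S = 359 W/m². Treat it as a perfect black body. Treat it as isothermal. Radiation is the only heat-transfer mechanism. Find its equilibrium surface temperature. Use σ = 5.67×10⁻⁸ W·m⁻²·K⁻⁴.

T ≈ 199 K

At equilibrium, absorbed power = emitted power.
Absorbing cross-section = πr² = 1.406×10¹⁶ m²; emitting surface = 4πr² = 5.624×10¹⁶ m² (ratio 4).
S·A_cross = εσ·A_surf·T⁴  ⇒  T⁴ = S/(4σ).
T⁴ = 1.00·359/(4·5.67×10⁻⁸) = 1.583×10⁹ K⁴.
T = (1.583×10⁹)^(1/4).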